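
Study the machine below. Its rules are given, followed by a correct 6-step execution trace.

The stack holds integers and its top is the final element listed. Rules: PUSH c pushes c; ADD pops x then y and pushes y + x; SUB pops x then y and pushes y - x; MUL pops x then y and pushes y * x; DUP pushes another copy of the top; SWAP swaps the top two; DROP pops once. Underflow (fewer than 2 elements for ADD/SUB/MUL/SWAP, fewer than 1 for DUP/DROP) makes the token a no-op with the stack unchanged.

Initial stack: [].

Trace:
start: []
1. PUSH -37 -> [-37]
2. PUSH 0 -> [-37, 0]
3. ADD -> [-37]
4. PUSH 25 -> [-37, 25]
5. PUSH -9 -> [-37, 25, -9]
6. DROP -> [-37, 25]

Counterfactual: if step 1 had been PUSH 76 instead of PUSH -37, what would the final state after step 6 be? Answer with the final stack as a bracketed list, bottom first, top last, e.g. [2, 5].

(re-executing from step 1 with the substitution; state before step 1: [])
1. PUSH 76 -> [76]
2. PUSH 0 -> [76, 0]
3. ADD -> [76]
4. PUSH 25 -> [76, 25]
5. PUSH -9 -> [76, 25, -9]
6. DROP -> [76, 25]

[76, 25]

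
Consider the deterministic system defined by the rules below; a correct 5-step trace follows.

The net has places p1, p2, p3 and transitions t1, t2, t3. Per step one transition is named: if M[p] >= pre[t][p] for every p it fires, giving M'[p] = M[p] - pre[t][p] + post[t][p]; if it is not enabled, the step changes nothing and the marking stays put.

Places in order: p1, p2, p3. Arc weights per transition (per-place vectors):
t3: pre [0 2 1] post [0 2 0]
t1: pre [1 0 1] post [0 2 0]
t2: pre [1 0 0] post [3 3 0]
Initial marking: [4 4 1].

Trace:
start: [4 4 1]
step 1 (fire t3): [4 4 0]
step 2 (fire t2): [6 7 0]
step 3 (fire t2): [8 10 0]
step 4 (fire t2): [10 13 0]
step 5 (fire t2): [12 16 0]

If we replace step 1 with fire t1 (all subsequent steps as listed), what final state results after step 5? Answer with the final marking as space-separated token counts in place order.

11 18 0

(re-executing from step 1 with the substitution; state before step 1: [4 4 1])
step 1 (fire t1): [3 6 0]
step 2 (fire t2): [5 9 0]
step 3 (fire t2): [7 12 0]
step 4 (fire t2): [9 15 0]
step 5 (fire t2): [11 18 0]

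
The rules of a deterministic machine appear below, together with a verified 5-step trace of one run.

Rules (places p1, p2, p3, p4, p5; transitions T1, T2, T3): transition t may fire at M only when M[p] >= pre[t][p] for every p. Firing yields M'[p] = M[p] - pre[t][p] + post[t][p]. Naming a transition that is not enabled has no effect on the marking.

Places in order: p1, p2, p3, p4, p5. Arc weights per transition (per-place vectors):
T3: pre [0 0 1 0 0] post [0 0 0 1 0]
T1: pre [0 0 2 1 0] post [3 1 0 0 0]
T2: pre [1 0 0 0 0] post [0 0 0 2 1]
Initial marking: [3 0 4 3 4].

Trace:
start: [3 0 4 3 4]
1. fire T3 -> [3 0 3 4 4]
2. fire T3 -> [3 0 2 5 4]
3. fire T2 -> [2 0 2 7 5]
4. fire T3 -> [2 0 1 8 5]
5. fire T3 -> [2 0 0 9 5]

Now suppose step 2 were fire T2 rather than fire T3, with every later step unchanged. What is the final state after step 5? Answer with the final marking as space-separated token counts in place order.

(re-executing from step 2 with the substitution; state before step 2: [3 0 3 4 4])
2. fire T2 -> [2 0 3 6 5]
3. fire T2 -> [1 0 3 8 6]
4. fire T3 -> [1 0 2 9 6]
5. fire T3 -> [1 0 1 10 6]

1 0 1 10 6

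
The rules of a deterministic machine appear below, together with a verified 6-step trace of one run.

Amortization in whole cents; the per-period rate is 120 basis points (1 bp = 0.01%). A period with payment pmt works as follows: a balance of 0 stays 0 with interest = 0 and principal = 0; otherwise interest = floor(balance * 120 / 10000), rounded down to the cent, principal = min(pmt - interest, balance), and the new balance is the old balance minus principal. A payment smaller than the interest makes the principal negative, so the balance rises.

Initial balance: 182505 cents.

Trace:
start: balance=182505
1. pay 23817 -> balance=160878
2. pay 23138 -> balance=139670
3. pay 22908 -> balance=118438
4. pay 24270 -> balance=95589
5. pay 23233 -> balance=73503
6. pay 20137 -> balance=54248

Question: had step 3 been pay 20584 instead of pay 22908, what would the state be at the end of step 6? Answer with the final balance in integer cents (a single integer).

56656

(re-executing from step 3 with the substitution; state before step 3: balance=139670)
3. pay 20584 -> balance=120762
4. pay 24270 -> balance=97941
5. pay 23233 -> balance=75883
6. pay 20137 -> balance=56656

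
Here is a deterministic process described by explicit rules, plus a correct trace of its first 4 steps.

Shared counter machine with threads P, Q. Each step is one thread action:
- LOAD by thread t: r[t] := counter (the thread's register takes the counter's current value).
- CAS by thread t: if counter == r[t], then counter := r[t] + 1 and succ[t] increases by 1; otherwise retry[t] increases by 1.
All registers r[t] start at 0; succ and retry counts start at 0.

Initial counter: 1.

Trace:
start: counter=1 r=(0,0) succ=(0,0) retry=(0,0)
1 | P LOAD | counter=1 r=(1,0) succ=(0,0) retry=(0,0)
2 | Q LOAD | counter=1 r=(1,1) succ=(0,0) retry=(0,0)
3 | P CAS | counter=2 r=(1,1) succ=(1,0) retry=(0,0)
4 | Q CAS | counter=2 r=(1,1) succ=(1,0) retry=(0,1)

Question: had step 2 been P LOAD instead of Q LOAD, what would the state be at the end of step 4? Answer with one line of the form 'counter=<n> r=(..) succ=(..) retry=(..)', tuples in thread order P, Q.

counter=2 r=(1,0) succ=(1,0) retry=(0,1)

(re-executing from step 2 with the substitution; state before step 2: counter=1 r=(1,0) succ=(0,0) retry=(0,0))
2 | P LOAD | counter=1 r=(1,0) succ=(0,0) retry=(0,0)
3 | P CAS | counter=2 r=(1,0) succ=(1,0) retry=(0,0)
4 | Q CAS | counter=2 r=(1,0) succ=(1,0) retry=(0,1)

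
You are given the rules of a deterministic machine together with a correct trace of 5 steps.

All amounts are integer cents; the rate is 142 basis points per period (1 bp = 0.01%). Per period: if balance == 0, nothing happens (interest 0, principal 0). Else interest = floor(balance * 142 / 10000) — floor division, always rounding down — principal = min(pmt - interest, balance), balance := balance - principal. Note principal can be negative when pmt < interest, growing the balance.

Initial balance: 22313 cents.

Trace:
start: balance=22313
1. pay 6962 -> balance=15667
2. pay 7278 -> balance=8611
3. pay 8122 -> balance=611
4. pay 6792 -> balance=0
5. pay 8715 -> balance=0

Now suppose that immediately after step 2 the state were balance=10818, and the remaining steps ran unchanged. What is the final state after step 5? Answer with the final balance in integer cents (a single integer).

0

state after step 2 := balance=10818
3. pay 8122 -> balance=2849
4. pay 6792 -> balance=0
5. pay 8715 -> balance=0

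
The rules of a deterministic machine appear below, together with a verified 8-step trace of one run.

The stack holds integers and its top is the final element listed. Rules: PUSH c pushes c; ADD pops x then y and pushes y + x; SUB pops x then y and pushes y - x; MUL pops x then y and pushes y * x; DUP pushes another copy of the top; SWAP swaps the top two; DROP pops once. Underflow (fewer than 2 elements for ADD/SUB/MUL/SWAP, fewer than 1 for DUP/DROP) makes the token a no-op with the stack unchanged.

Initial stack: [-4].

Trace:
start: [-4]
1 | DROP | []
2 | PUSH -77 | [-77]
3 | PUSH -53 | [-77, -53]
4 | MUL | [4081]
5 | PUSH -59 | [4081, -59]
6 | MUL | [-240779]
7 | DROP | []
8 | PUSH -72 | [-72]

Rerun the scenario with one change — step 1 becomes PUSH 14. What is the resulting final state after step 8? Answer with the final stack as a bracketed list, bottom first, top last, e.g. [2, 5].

(re-executing from step 1 with the substitution; state before step 1: [-4])
1 | PUSH 14 | [-4, 14]
2 | PUSH -77 | [-4, 14, -77]
3 | PUSH -53 | [-4, 14, -77, -53]
4 | MUL | [-4, 14, 4081]
5 | PUSH -59 | [-4, 14, 4081, -59]
6 | MUL | [-4, 14, -240779]
7 | DROP | [-4, 14]
8 | PUSH -72 | [-4, 14, -72]

[-4, 14, -72]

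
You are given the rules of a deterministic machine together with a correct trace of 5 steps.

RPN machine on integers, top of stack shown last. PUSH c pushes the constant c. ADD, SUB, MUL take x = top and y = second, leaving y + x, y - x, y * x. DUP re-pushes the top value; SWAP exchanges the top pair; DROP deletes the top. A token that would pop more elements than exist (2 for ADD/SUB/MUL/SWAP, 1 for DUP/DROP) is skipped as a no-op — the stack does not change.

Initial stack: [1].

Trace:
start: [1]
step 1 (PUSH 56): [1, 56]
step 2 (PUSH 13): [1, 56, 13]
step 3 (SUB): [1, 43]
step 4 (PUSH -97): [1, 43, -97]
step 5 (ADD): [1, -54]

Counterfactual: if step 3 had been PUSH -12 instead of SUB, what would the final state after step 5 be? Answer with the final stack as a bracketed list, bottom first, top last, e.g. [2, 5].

(re-executing from step 3 with the substitution; state before step 3: [1, 56, 13])
step 3 (PUSH -12): [1, 56, 13, -12]
step 4 (PUSH -97): [1, 56, 13, -12, -97]
step 5 (ADD): [1, 56, 13, -109]

[1, 56, 13, -109]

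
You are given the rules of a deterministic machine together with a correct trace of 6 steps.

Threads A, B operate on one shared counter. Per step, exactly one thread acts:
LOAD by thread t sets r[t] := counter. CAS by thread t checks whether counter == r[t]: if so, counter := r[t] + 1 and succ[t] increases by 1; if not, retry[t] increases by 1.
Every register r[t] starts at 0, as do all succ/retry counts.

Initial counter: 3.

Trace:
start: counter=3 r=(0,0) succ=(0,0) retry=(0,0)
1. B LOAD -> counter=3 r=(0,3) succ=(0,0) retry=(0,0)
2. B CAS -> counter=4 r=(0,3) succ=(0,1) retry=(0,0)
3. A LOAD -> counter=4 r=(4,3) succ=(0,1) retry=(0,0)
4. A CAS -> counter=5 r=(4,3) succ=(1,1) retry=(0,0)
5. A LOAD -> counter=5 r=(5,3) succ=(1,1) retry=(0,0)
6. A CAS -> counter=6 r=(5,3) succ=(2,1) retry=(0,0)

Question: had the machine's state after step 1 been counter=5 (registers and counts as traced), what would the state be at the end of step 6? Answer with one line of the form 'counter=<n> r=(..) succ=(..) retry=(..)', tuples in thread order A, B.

state after step 1 := counter=5 r=(0,3) succ=(0,0) retry=(0,0)
2. B CAS -> counter=5 r=(0,3) succ=(0,0) retry=(0,1)
3. A LOAD -> counter=5 r=(5,3) succ=(0,0) retry=(0,1)
4. A CAS -> counter=6 r=(5,3) succ=(1,0) retry=(0,1)
5. A LOAD -> counter=6 r=(6,3) succ=(1,0) retry=(0,1)
6. A CAS -> counter=7 r=(6,3) succ=(2,0) retry=(0,1)

counter=7 r=(6,3) succ=(2,0) retry=(0,1)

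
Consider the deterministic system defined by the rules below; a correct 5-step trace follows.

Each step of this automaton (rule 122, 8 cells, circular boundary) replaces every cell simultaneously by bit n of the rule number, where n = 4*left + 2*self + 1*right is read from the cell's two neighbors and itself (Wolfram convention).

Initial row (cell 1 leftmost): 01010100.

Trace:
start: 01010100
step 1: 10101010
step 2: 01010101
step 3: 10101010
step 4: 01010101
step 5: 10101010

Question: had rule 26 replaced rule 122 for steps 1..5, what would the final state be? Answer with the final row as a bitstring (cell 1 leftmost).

00000000

(re-executing steps 1..5 under rule 26; state before step 1: 01010100)
step 1: 10000010
step 2: 01000100
step 3: 10101010
step 4: 00000000
step 5: 00000000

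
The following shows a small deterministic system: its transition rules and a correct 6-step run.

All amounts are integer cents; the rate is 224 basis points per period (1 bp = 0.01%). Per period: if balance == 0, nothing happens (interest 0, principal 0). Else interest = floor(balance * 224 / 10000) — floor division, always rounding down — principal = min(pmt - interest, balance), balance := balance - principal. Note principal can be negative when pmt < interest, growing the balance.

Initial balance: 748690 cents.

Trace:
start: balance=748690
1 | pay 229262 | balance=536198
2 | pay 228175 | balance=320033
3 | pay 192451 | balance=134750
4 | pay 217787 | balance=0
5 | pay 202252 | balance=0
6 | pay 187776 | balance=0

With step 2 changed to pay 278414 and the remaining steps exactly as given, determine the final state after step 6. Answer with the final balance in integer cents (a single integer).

(re-executing from step 2 with the substitution; state before step 2: balance=536198)
2 | pay 278414 | balance=269794
3 | pay 192451 | balance=83386
4 | pay 217787 | balance=0
5 | pay 202252 | balance=0
6 | pay 187776 | balance=0

0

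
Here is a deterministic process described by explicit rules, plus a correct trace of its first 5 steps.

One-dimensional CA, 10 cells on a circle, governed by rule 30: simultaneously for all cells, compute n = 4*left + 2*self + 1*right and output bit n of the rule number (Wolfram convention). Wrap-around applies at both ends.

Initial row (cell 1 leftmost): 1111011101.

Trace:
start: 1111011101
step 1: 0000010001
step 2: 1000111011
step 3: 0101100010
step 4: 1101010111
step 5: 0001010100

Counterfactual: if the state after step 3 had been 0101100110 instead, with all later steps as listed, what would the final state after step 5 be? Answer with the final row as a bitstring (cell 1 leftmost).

0001010001

state after step 3 := 0101100110
step 4: 1101011101
step 5: 0001010001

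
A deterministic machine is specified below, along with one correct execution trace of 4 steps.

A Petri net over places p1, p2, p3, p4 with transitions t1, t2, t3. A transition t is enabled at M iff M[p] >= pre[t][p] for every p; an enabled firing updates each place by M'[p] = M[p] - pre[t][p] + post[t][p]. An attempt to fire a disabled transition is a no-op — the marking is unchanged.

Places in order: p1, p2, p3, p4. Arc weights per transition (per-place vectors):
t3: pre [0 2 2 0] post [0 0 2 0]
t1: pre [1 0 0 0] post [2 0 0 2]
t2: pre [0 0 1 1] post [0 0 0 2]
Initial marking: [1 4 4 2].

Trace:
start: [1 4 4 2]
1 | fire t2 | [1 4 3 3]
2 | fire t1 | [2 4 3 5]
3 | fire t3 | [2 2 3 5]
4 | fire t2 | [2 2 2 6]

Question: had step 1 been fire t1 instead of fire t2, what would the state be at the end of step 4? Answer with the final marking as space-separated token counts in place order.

3 2 3 7

(re-executing from step 1 with the substitution; state before step 1: [1 4 4 2])
1 | fire t1 | [2 4 4 4]
2 | fire t1 | [3 4 4 6]
3 | fire t3 | [3 2 4 6]
4 | fire t2 | [3 2 3 7]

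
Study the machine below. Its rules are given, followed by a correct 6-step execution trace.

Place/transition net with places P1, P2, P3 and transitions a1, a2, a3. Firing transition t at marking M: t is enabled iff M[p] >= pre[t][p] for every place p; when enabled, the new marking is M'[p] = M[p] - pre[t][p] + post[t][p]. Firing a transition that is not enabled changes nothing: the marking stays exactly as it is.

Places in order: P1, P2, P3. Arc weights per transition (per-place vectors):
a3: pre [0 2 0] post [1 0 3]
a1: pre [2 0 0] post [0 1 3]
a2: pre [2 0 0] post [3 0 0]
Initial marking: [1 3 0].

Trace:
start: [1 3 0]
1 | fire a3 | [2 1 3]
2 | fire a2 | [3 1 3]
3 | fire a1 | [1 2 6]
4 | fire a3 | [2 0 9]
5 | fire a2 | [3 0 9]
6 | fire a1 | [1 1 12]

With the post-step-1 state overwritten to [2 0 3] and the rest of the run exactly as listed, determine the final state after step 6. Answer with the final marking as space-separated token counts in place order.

1 1 6

state after step 1 := [2 0 3]
2 | fire a2 | [3 0 3]
3 | fire a1 | [1 1 6]
4 | fire a3 | [1 1 6]
5 | fire a2 | [1 1 6]
6 | fire a1 | [1 1 6]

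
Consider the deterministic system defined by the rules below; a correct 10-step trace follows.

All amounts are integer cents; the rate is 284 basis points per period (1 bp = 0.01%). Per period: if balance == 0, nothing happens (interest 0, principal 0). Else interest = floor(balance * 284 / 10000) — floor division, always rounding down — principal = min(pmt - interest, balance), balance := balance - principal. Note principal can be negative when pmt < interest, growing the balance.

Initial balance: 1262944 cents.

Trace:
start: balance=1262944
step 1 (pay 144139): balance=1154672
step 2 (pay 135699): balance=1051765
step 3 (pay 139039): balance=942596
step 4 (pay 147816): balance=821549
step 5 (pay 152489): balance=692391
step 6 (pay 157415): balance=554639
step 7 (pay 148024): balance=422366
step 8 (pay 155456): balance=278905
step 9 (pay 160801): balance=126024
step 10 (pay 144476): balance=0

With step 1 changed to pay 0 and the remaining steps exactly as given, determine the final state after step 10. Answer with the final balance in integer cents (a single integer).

(re-executing from step 1 with the substitution; state before step 1: balance=1262944)
step 1 (pay 0): balance=1298811
step 2 (pay 135699): balance=1199998
step 3 (pay 139039): balance=1095038
step 4 (pay 147816): balance=978321
step 5 (pay 152489): balance=853616
step 6 (pay 157415): balance=720443
step 7 (pay 148024): balance=592879
step 8 (pay 155456): balance=454260
step 9 (pay 160801): balance=306359
step 10 (pay 144476): balance=170583

170583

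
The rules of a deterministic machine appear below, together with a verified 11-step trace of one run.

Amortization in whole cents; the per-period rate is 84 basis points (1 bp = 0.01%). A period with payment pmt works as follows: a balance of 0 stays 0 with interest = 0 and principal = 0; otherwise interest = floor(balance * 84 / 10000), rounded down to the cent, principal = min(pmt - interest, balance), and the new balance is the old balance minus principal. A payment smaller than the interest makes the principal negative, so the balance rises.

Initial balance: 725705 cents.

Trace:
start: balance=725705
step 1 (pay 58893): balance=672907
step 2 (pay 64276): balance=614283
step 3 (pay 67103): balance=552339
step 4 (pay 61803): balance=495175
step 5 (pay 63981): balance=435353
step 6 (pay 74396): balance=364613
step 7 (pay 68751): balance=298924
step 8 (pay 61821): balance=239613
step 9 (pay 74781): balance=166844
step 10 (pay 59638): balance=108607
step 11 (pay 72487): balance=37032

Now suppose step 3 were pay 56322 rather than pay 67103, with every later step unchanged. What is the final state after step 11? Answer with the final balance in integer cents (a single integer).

(re-executing from step 3 with the substitution; state before step 3: balance=614283)
step 3 (pay 56322): balance=563120
step 4 (pay 61803): balance=506047
step 5 (pay 63981): balance=446316
step 6 (pay 74396): balance=375669
step 7 (pay 68751): balance=310073
step 8 (pay 61821): balance=250856
step 9 (pay 74781): balance=178182
step 10 (pay 59638): balance=120040
step 11 (pay 72487): balance=48561

48561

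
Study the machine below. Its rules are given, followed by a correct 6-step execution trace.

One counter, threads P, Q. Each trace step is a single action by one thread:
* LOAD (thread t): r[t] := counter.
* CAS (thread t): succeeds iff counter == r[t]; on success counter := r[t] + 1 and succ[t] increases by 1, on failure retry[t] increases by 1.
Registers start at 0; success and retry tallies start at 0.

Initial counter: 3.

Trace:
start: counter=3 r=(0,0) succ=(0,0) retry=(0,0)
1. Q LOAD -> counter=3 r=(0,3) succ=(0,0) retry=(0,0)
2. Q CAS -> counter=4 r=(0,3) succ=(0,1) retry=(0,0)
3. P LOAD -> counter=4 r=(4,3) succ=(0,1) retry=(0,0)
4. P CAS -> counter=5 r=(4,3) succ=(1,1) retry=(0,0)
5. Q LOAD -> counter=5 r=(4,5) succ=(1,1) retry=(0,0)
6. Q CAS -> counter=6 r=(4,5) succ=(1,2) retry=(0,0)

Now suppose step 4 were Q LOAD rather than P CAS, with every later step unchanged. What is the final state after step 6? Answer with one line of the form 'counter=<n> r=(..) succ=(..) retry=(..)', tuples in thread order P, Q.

(re-executing from step 4 with the substitution; state before step 4: counter=4 r=(4,3) succ=(0,1) retry=(0,0))
4. Q LOAD -> counter=4 r=(4,4) succ=(0,1) retry=(0,0)
5. Q LOAD -> counter=4 r=(4,4) succ=(0,1) retry=(0,0)
6. Q CAS -> counter=5 r=(4,4) succ=(0,2) retry=(0,0)

counter=5 r=(4,4) succ=(0,2) retry=(0,0)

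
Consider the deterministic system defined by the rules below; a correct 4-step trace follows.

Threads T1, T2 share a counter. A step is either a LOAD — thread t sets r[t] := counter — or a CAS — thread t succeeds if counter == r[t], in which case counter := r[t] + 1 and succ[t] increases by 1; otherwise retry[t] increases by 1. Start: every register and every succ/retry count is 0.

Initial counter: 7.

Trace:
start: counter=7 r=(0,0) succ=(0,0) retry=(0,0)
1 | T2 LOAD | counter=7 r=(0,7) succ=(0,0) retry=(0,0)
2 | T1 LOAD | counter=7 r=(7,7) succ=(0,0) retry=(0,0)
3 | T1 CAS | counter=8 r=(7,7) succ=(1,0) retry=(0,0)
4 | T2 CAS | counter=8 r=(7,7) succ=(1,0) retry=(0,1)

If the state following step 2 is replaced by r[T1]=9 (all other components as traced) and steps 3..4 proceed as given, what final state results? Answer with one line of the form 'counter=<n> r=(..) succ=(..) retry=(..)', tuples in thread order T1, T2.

state after step 2 := counter=7 r=(9,7) succ=(0,0) retry=(0,0)
3 | T1 CAS | counter=7 r=(9,7) succ=(0,0) retry=(1,0)
4 | T2 CAS | counter=8 r=(9,7) succ=(0,1) retry=(1,0)

counter=8 r=(9,7) succ=(0,1) retry=(1,0)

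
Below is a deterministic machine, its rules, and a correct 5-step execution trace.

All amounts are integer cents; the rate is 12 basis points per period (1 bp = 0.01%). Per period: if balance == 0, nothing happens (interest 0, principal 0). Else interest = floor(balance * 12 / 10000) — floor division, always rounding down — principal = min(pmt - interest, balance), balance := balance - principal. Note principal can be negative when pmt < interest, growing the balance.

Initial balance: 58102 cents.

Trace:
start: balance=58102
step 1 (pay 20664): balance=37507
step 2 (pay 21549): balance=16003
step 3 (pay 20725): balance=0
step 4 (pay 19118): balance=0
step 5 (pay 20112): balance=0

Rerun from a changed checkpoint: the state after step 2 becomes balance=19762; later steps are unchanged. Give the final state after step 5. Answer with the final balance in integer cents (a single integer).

state after step 2 := balance=19762
step 3 (pay 20725): balance=0
step 4 (pay 19118): balance=0
step 5 (pay 20112): balance=0

0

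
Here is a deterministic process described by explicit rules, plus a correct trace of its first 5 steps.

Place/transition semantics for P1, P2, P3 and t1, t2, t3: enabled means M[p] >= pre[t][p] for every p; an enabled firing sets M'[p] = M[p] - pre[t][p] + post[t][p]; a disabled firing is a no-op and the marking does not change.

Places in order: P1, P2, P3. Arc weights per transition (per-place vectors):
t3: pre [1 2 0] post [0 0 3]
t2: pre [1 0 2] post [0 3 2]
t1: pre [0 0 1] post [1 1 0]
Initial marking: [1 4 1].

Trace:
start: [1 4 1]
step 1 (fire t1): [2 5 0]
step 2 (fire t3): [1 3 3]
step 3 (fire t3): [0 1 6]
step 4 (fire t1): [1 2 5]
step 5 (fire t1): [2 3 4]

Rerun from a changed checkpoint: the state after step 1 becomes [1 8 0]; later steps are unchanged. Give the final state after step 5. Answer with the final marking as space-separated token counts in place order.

2 8 1

state after step 1 := [1 8 0]
step 2 (fire t3): [0 6 3]
step 3 (fire t3): [0 6 3]
step 4 (fire t1): [1 7 2]
step 5 (fire t1): [2 8 1]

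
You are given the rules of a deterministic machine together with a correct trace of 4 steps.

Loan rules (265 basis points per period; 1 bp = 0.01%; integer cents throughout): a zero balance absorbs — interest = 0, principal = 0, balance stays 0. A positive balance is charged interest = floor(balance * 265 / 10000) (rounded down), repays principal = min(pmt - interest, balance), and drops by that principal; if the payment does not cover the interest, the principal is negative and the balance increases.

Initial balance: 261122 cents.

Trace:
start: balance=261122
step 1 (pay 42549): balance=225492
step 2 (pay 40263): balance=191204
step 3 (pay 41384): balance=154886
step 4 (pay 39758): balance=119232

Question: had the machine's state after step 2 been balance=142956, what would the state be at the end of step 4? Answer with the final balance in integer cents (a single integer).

68394

state after step 2 := balance=142956
step 3 (pay 41384): balance=105360
step 4 (pay 39758): balance=68394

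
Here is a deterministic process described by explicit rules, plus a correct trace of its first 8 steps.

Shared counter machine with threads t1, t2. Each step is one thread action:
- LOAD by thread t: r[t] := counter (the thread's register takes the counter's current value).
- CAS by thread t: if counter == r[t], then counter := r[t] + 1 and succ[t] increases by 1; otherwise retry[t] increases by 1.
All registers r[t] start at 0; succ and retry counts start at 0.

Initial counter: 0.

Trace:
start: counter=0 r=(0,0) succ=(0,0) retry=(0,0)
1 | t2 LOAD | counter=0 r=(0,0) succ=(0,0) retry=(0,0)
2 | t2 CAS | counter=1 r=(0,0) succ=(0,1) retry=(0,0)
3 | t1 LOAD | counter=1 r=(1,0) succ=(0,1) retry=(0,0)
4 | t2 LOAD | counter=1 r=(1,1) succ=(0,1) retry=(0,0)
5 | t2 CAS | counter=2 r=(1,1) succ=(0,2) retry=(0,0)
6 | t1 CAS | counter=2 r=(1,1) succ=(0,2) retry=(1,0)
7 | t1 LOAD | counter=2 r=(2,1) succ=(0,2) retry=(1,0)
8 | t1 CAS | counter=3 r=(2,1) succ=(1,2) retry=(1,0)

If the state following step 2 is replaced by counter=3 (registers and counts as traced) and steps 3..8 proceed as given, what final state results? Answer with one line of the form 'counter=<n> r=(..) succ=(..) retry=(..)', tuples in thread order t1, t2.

counter=5 r=(4,3) succ=(1,2) retry=(1,0)

state after step 2 := counter=3 r=(0,0) succ=(0,1) retry=(0,0)
3 | t1 LOAD | counter=3 r=(3,0) succ=(0,1) retry=(0,0)
4 | t2 LOAD | counter=3 r=(3,3) succ=(0,1) retry=(0,0)
5 | t2 CAS | counter=4 r=(3,3) succ=(0,2) retry=(0,0)
6 | t1 CAS | counter=4 r=(3,3) succ=(0,2) retry=(1,0)
7 | t1 LOAD | counter=4 r=(4,3) succ=(0,2) retry=(1,0)
8 | t1 CAS | counter=5 r=(4,3) succ=(1,2) retry=(1,0)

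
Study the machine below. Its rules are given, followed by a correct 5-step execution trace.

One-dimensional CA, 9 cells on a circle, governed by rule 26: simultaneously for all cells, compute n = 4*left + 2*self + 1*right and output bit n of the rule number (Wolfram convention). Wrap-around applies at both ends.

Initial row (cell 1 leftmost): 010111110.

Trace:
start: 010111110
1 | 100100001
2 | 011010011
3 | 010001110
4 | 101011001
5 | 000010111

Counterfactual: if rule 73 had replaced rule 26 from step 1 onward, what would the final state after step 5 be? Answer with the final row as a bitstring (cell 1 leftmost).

110100010

(re-executing steps 1..5 under rule 73; state before step 1: 010111110)
1 | 000100010
2 | 110001000
3 | 110100010
4 | 110001000
5 | 110100010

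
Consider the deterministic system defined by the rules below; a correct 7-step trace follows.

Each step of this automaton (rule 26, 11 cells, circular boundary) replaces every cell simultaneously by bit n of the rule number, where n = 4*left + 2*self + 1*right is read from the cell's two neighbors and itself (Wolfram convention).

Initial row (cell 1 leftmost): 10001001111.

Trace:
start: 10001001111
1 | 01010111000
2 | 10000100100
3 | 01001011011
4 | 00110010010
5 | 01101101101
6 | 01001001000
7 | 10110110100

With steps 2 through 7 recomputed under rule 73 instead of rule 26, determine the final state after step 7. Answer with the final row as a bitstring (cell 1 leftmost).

01010111011

(re-executing steps 2..7 under rule 73; state before step 2: 01010111000)
2 | 00000101011
3 | 01110000011
4 | 01010111011
5 | 00000101011
6 | 01110000011
7 | 01010111011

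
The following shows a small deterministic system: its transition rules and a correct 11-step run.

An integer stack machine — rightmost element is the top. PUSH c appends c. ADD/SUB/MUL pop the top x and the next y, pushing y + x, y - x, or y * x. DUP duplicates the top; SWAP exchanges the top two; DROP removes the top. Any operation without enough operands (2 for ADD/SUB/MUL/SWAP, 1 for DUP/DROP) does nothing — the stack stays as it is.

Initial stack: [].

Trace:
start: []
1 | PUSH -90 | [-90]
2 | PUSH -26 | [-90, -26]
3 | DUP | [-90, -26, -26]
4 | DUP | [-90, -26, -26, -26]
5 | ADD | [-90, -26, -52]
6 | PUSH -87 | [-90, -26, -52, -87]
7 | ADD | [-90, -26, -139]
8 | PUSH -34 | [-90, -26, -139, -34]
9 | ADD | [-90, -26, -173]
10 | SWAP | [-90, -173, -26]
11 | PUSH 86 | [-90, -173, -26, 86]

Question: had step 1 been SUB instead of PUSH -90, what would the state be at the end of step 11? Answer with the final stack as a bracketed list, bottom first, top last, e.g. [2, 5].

(re-executing from step 1 with the substitution; state before step 1: [])
1 | SUB | []
2 | PUSH -26 | [-26]
3 | DUP | [-26, -26]
4 | DUP | [-26, -26, -26]
5 | ADD | [-26, -52]
6 | PUSH -87 | [-26, -52, -87]
7 | ADD | [-26, -139]
8 | PUSH -34 | [-26, -139, -34]
9 | ADD | [-26, -173]
10 | SWAP | [-173, -26]
11 | PUSH 86 | [-173, -26, 86]

[-173, -26, 86]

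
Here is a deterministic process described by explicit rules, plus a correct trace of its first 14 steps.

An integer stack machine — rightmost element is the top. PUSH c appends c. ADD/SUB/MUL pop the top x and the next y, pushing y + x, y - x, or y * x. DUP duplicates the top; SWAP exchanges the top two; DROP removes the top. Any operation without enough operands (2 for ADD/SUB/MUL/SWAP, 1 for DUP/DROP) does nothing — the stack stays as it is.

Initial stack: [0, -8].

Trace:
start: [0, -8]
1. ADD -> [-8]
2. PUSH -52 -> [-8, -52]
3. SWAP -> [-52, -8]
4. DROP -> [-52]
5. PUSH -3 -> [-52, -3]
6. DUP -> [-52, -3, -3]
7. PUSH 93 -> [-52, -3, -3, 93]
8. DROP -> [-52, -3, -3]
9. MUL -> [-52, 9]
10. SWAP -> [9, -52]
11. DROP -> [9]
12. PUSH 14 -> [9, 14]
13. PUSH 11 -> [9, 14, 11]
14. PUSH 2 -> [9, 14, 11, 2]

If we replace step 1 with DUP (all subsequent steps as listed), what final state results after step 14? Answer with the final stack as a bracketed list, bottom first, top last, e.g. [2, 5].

(re-executing from step 1 with the substitution; state before step 1: [0, -8])
1. DUP -> [0, -8, -8]
2. PUSH -52 -> [0, -8, -8, -52]
3. SWAP -> [0, -8, -52, -8]
4. DROP -> [0, -8, -52]
5. PUSH -3 -> [0, -8, -52, -3]
6. DUP -> [0, -8, -52, -3, -3]
7. PUSH 93 -> [0, -8, -52, -3, -3, 93]
8. DROP -> [0, -8, -52, -3, -3]
9. MUL -> [0, -8, -52, 9]
10. SWAP -> [0, -8, 9, -52]
11. DROP -> [0, -8, 9]
12. PUSH 14 -> [0, -8, 9, 14]
13. PUSH 11 -> [0, -8, 9, 14, 11]
14. PUSH 2 -> [0, -8, 9, 14, 11, 2]

[0, -8, 9, 14, 11, 2]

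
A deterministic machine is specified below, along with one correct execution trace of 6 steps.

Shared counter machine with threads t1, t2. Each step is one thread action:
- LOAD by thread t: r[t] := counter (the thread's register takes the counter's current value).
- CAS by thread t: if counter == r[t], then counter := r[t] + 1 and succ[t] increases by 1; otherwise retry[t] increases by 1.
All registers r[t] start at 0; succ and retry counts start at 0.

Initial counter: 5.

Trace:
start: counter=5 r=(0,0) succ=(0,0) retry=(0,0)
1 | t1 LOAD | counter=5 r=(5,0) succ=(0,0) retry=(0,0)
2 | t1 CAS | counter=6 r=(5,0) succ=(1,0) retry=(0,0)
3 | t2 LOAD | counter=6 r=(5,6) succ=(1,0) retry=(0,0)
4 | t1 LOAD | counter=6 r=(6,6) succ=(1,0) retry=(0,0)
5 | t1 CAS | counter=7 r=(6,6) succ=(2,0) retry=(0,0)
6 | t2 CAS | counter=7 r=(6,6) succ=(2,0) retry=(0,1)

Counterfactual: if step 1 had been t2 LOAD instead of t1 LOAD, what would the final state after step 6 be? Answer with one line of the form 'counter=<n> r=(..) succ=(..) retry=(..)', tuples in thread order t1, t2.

counter=6 r=(5,5) succ=(1,0) retry=(1,1)

(re-executing from step 1 with the substitution; state before step 1: counter=5 r=(0,0) succ=(0,0) retry=(0,0))
1 | t2 LOAD | counter=5 r=(0,5) succ=(0,0) retry=(0,0)
2 | t1 CAS | counter=5 r=(0,5) succ=(0,0) retry=(1,0)
3 | t2 LOAD | counter=5 r=(0,5) succ=(0,0) retry=(1,0)
4 | t1 LOAD | counter=5 r=(5,5) succ=(0,0) retry=(1,0)
5 | t1 CAS | counter=6 r=(5,5) succ=(1,0) retry=(1,0)
6 | t2 CAS | counter=6 r=(5,5) succ=(1,0) retry=(1,1)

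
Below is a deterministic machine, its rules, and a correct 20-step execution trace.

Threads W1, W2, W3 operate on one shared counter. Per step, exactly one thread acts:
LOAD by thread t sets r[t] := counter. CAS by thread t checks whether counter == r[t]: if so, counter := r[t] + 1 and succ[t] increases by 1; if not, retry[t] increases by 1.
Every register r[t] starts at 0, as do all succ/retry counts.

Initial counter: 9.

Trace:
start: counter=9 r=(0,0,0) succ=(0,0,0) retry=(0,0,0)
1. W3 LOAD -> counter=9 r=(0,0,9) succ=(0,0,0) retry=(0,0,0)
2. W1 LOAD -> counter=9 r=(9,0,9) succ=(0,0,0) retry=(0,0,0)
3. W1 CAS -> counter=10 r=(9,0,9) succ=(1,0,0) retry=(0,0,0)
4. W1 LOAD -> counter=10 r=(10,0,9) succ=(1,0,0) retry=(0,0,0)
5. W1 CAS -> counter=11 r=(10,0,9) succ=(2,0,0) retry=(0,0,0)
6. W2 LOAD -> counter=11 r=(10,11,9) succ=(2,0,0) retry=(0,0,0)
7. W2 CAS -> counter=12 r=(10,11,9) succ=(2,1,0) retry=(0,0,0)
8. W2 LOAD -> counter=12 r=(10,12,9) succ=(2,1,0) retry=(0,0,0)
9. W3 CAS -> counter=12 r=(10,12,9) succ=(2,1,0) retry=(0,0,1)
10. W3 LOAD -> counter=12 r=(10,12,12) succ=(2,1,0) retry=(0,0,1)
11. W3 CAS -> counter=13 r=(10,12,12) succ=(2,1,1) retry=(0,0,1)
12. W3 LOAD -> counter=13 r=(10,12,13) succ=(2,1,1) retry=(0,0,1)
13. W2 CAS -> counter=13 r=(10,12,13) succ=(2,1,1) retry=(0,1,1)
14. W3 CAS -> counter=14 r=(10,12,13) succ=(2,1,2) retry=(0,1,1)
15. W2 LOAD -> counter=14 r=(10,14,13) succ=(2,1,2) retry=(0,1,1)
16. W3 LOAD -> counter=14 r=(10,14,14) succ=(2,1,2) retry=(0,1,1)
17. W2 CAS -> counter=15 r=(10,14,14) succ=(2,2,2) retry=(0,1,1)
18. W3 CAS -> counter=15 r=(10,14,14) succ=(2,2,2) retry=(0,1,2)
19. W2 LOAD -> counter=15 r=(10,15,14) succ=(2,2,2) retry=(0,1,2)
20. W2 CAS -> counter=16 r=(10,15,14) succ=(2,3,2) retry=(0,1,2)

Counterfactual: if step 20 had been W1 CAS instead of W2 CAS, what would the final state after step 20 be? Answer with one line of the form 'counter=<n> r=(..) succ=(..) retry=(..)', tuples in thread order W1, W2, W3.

(re-executing from step 20 with the substitution; state before step 20: counter=15 r=(10,15,14) succ=(2,2,2) retry=(0,1,2))
20. W1 CAS -> counter=15 r=(10,15,14) succ=(2,2,2) retry=(1,1,2)

counter=15 r=(10,15,14) succ=(2,2,2) retry=(1,1,2)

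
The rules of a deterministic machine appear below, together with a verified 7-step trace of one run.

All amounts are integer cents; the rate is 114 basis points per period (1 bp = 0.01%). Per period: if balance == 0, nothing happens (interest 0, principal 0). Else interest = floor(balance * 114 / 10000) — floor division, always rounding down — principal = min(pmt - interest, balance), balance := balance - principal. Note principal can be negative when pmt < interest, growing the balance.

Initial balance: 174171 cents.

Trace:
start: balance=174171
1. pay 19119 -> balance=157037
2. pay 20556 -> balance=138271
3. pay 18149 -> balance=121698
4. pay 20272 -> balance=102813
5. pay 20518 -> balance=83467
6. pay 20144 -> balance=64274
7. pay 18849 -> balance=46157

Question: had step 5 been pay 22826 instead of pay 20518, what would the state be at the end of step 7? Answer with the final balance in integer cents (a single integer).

(re-executing from step 5 with the substitution; state before step 5: balance=102813)
5. pay 22826 -> balance=81159
6. pay 20144 -> balance=61940
7. pay 18849 -> balance=43797

43797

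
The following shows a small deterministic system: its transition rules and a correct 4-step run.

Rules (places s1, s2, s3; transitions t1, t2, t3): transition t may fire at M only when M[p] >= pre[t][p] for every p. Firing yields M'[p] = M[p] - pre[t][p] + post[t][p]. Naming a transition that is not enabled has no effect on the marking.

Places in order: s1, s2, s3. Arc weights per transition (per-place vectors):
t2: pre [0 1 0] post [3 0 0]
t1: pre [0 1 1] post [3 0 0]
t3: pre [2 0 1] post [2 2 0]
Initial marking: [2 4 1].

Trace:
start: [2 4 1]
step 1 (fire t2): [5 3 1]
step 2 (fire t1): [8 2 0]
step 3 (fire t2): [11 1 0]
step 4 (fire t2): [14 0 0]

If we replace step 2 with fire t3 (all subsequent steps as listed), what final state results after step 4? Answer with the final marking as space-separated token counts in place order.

(re-executing from step 2 with the substitution; state before step 2: [5 3 1])
step 2 (fire t3): [5 5 0]
step 3 (fire t2): [8 4 0]
step 4 (fire t2): [11 3 0]

11 3 0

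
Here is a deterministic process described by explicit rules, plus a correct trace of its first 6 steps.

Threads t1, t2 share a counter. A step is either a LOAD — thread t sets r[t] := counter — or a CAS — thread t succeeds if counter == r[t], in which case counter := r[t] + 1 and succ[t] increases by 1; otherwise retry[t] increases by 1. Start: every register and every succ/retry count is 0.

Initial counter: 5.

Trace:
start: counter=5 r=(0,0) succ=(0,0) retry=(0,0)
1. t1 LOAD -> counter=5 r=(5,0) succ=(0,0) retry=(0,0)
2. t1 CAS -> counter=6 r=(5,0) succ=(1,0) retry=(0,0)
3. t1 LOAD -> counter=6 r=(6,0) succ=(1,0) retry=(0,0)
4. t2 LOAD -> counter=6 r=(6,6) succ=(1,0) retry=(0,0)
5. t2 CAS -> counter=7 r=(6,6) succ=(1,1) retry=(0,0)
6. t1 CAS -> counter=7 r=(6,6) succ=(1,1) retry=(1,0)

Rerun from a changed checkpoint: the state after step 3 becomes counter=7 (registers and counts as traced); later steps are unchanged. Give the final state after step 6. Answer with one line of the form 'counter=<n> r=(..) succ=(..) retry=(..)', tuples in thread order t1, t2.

state after step 3 := counter=7 r=(6,0) succ=(1,0) retry=(0,0)
4. t2 LOAD -> counter=7 r=(6,7) succ=(1,0) retry=(0,0)
5. t2 CAS -> counter=8 r=(6,7) succ=(1,1) retry=(0,0)
6. t1 CAS -> counter=8 r=(6,7) succ=(1,1) retry=(1,0)

counter=8 r=(6,7) succ=(1,1) retry=(1,0)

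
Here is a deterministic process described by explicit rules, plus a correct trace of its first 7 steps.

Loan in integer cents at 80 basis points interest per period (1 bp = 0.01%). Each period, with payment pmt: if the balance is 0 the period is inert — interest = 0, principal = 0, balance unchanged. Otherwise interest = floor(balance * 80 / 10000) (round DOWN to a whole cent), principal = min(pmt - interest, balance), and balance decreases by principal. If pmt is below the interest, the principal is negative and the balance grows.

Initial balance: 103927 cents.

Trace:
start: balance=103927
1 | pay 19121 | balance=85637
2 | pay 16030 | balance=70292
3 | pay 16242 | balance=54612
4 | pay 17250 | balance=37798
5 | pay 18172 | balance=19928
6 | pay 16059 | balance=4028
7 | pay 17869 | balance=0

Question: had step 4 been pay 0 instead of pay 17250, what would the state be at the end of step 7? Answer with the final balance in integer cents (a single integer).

(re-executing from step 4 with the substitution; state before step 4: balance=54612)
4 | pay 0 | balance=55048
5 | pay 18172 | balance=37316
6 | pay 16059 | balance=21555
7 | pay 17869 | balance=3858

3858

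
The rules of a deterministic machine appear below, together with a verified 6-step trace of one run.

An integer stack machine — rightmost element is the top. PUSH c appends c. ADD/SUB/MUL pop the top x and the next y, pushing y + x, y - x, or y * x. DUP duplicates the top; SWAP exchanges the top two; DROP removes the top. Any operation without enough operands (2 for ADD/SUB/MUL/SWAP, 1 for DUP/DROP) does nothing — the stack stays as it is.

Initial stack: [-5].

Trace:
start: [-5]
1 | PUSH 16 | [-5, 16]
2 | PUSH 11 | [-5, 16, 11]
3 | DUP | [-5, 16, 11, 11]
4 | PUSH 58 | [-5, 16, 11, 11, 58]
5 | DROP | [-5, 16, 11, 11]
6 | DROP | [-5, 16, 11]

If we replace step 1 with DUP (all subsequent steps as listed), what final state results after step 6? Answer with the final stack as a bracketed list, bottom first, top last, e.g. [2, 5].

(re-executing from step 1 with the substitution; state before step 1: [-5])
1 | DUP | [-5, -5]
2 | PUSH 11 | [-5, -5, 11]
3 | DUP | [-5, -5, 11, 11]
4 | PUSH 58 | [-5, -5, 11, 11, 58]
5 | DROP | [-5, -5, 11, 11]
6 | DROP | [-5, -5, 11]

[-5, -5, 11]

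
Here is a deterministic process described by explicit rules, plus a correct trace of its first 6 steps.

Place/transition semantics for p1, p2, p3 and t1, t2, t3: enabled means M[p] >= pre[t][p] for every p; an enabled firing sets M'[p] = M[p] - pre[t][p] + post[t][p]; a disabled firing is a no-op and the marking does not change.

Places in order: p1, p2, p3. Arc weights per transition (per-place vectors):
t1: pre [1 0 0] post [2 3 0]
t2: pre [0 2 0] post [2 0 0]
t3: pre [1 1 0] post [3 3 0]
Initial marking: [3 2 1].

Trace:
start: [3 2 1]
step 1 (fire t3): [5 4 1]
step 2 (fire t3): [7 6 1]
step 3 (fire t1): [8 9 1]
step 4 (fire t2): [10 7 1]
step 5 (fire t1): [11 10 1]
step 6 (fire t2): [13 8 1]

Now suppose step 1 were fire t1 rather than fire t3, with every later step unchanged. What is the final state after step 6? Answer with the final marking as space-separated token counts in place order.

(re-executing from step 1 with the substitution; state before step 1: [3 2 1])
step 1 (fire t1): [4 5 1]
step 2 (fire t3): [6 7 1]
step 3 (fire t1): [7 10 1]
step 4 (fire t2): [9 8 1]
step 5 (fire t1): [10 11 1]
step 6 (fire t2): [12 9 1]

12 9 1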